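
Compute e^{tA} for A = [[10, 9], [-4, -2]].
e^{tA} = [[(6*t + 1)*e^{4*t}, 9*t*e^{4*t}], [-4*t*e^{4*t}, (1 - 6*t)*e^{4*t}]]

A has Jordan form J = [[4, 1], [0, 4]] with A = PJP^{-1}, so e^{tA} = P e^{tJ} P^{-1}.

For a Jordan block J_k(λ), e^{tJ_k(λ)} = e^{λt} · (I + tN + t^2 N^2/2! + ... + t^{k-1} N^{k-1}/(k-1)!) where N is the nilpotent superdiagonal part.

Assembling the blocks and conjugating back gives the entries of e^{tA} as shown above.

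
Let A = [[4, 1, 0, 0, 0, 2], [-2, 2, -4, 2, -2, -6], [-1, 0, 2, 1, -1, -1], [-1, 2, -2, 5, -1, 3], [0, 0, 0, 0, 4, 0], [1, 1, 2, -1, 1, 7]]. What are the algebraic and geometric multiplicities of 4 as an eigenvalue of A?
algebraic multiplicity 6, geometric multiplicity 4

The characteristic polynomial is (x - 4)^6, so the factor x - 4 appears with exponent 6: the algebraic multiplicity is 6.

rank(A - 4I) = 2, so the eigenspace has dimension 6 - 2 = 4: the geometric multiplicity is 4.

Since 4 < 6, A is not diagonalizable.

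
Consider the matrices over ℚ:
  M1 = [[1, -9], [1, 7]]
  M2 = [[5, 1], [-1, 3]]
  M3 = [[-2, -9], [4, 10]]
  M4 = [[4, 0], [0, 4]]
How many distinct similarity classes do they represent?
2 classes: {M1, M2, M3}, {M4}

Characteristic polynomials: χ_{M1} = (x - 4)^2, χ_{M2} = (x - 4)^2, χ_{M3} = (x - 4)^2, χ_{M4} = (x - 4)^2.

{M1, M2, M3}: invariant factors (x - 4)^2.

{M4}: invariant factors x - 4, x - 4.

Matrices are similar if and only if their invariant-factor lists agree; the partition into similarity classes is {M1, M2, M3}, {M4}.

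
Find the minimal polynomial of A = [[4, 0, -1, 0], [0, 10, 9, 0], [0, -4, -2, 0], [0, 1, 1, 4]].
The characteristic polynomial factors as (x - 4)^4. The minimal polynomial is ∏(x - λ)^{k_λ} where k_λ is the size of the largest Jordan block at λ.

For λ = 4: rank(A - 4I) = 2, and the largest Jordan block has size 3 (the smallest k with rank((A - 4I)^k) = rank((A - 4I)^(k+1))).

So m_A(x) = (x - 4)^3.

m_A(x) = (x - 4)^3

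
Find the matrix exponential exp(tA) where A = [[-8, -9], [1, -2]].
e^{tA} = [[(1 - 3*t)*e^{-5*t}, -9*t*e^{-5*t}], [t*e^{-5*t}, (3*t + 1)*e^{-5*t}]]

A has Jordan form J = [[-5, 1], [0, -5]] with A = PJP^{-1}, so e^{tA} = P e^{tJ} P^{-1}.

For a Jordan block J_k(λ), e^{tJ_k(λ)} = e^{λt} · (I + tN + t^2 N^2/2! + ... + t^{k-1} N^{k-1}/(k-1)!) where N is the nilpotent superdiagonal part.

Assembling the blocks and conjugating back gives the entries of e^{tA} as shown above.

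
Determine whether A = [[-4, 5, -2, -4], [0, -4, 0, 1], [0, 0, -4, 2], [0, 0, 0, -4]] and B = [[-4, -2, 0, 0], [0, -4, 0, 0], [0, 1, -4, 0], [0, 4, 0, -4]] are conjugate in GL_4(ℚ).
No.

Both have characteristic polynomial (x + 4)^4, but the minimal polynomial of A is (x + 4)^3 while the minimal polynomial of B is (x + 4)^2. The minimal polynomial is a similarity invariant, so A and B are not similar.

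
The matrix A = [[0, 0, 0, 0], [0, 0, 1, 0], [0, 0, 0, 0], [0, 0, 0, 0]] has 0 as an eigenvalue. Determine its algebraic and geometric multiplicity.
The characteristic polynomial is x^4, so the factor x appears with exponent 4: the algebraic multiplicity is 4.

rank(A) = 1, so the eigenspace has dimension 4 - 1 = 3: the geometric multiplicity is 3.

Since 3 < 4, A is not diagonalizable.

algebraic multiplicity 4, geometric multiplicity 3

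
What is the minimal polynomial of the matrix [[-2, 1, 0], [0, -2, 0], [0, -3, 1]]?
The characteristic polynomial factors as (x - 1)(x + 2)^2. The minimal polynomial is ∏(x - λ)^{k_λ} where k_λ is the size of the largest Jordan block at λ.

For λ = -2: rank(A + 2I) = 2, and the largest Jordan block has size 2 (the smallest k with rank((A + 2I)^k) = rank((A + 2I)^(k+1))).
For λ = 1: rank(A - I) = 2, and the largest Jordan block has size 1 (the smallest k with rank((A - I)^k) = rank((A - I)^(k+1))).

So m_A(x) = (x - 1)(x + 2)^2.

m_A(x) = (x - 1)(x + 2)^2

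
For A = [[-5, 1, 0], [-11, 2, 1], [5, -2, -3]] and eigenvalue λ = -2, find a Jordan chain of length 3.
We seek v_1 ∈ ker((A + 2I)^3) \ ker((A + 2I)^2), then set v_{i+1} = (A + 2I) v_i.

One such chain is v_1 = [[0, 0, 1]]^T, v_2 = [[0, 1, -1]]^T, v_3 = [[1, 3, -1]]^T. Check: (A + 2I) v_3 = [[0, 0, 0]]^T = 0.

v_1 = [[0, 0, 1]]^T, v_2 = [[0, 1, -1]]^T, v_3 = [[1, 3, -1]]^T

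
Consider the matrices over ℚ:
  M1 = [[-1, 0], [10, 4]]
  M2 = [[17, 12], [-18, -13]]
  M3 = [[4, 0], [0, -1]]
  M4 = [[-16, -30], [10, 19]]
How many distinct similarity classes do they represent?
2 classes: {M1, M3, M4}, {M2}

Characteristic polynomials: χ_{M1} = (x - 4)(x + 1), χ_{M2} = (x - 5)(x + 1), χ_{M3} = (x - 4)(x + 1), χ_{M4} = (x - 4)(x + 1).

{M1, M3, M4}: invariant factors (x - 4)(x + 1).

{M2}: invariant factors (x - 5)(x + 1).

Matrices are similar if and only if their invariant-factor lists agree; the partition into similarity classes is {M1, M3, M4}, {M2}.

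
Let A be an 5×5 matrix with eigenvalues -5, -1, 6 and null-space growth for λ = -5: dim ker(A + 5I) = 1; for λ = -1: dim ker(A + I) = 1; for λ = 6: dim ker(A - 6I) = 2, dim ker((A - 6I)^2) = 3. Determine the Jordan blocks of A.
Jordan blocks: (-5, 1), (-1, 1), (6, 2), (6, 1)

λ = -5: successive nullity increments [1] count blocks of size ≥ k; block sizes are [1].
λ = -1: successive nullity increments [1] count blocks of size ≥ k; block sizes are [1].
λ = 6: successive nullity increments [2, 1] count blocks of size ≥ k; block sizes are [2, 1].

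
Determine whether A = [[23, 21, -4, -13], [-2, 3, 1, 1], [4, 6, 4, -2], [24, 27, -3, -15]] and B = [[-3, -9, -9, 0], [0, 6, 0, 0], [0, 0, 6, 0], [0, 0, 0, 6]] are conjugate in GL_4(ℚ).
No.

Both have characteristic polynomial (x - 6)^3(x + 3), but the minimal polynomial of A is (x - 6)^2(x + 3) while the minimal polynomial of B is (x - 6)(x + 3). The minimal polynomial is a similarity invariant, so A and B are not similar.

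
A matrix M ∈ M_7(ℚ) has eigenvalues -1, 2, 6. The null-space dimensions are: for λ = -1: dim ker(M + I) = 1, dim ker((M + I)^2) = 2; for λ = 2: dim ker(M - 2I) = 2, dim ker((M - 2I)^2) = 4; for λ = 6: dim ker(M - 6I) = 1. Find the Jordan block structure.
Jordan blocks: (-1, 2), (2, 2), (2, 2), (6, 1)

λ = -1: successive nullity increments [1, 1] count blocks of size ≥ k; block sizes are [2].
λ = 2: successive nullity increments [2, 2] count blocks of size ≥ k; block sizes are [2, 2].
λ = 6: successive nullity increments [1] count blocks of size ≥ k; block sizes are [1].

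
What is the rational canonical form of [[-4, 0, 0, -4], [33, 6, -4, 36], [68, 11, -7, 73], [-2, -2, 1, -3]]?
The invariant factors of A (the non-unit diagonal entries of the Smith normal form of xI - A over ℚ[x]) are (x^2 + 4x - 2)^2, each dividing the next. The characteristic polynomial is their product, (x^2 + 4x - 2)^2.

The rational canonical form is the block-diagonal matrix of companion matrices C(f_i):
R = [[0, 0, 0, -4], [1, 0, 0, 16], [0, 1, 0, -12], [0, 0, 1, -8]].

Note the characteristic polynomial does not split into linear factors over ℚ, so A has no Jordan form over ℚ; the rational canonical form exists over any field.

R = [[0, 0, 0, -4], [1, 0, 0, 16], [0, 1, 0, -12], [0, 0, 1, -8]]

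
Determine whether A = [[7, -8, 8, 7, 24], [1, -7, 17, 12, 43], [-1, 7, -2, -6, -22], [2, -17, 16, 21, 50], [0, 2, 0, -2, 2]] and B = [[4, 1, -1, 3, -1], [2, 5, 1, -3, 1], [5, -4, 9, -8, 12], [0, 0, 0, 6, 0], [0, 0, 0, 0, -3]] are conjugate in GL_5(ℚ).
Two matrices over a field are similar if and only if they have the same invariant factors.

Both A and B have characteristic polynomial (x - 6)^4(x + 3) and minimal polynomial (x - 6)^3(x + 3). Computing further, both have invariant factors x - 6, (x - 6)^3(x + 3). Hence A and B are similar.

Yes.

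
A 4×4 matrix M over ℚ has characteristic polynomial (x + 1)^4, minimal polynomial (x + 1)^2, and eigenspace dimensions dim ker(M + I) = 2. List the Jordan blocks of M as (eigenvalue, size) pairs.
λ = -1: algebraic multiplicity 4 (exponent in χ_M), largest block size 2 (exponent in m_M), 2 blocks (geometric multiplicity). These force block sizes [2, 2].

Jordan blocks: (-1, 2), (-1, 2)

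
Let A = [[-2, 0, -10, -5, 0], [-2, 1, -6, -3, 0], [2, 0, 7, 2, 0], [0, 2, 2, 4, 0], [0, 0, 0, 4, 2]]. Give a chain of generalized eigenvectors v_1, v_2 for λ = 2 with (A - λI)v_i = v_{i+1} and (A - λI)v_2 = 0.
v_1 = [[10, 5, -4, -1, -8]]^T, v_2 = [[5, 2, -2, 0, -4]]^T

We seek v_1 ∈ ker((A - 2I)^2) \ ker(A - 2I), then set v_{i+1} = (A - 2I) v_i.

One such chain is v_1 = [[10, 5, -4, -1, -8]]^T, v_2 = [[5, 2, -2, 0, -4]]^T. Check: (A - 2I) v_2 = [[0, 0, 0, 0, 0]]^T = 0.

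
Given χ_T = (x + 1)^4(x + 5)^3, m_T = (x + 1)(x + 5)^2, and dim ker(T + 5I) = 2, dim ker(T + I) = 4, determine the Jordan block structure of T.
λ = -5: algebraic multiplicity 3 (exponent in χ_T), largest block size 2 (exponent in m_T), 2 blocks (geometric multiplicity). These force block sizes [2, 1].
λ = -1: algebraic multiplicity 4 (exponent in χ_T), largest block size 1 (exponent in m_T), 4 blocks (geometric multiplicity). These force block sizes [1, 1, 1, 1].

Jordan blocks: (-5, 2), (-5, 1), (-1, 1), (-1, 1), (-1, 1), (-1, 1)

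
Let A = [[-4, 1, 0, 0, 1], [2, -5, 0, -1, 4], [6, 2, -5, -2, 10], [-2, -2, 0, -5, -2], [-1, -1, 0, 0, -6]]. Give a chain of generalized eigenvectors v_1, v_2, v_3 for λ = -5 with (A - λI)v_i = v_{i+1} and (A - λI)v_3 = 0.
We seek v_1 ∈ ker((A + 5I)^3) \ ker((A + 5I)^2), then set v_{i+1} = (A + 5I) v_i.

One such chain is v_1 = [[0, 0, 1, -1, 0]]^T, v_2 = [[0, 1, 2, 0, 0]]^T, v_3 = [[1, 0, 2, -2, -1]]^T. Check: (A + 5I) v_3 = [[0, 0, 0, 0, 0]]^T = 0.

v_1 = [[0, 0, 1, -1, 0]]^T, v_2 = [[0, 1, 2, 0, 0]]^T, v_3 = [[1, 0, 2, -2, -1]]^T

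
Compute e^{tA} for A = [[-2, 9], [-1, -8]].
A has Jordan form J = [[-5, 1], [0, -5]] with A = PJP^{-1}, so e^{tA} = P e^{tJ} P^{-1}.

For a Jordan block J_k(λ), e^{tJ_k(λ)} = e^{λt} · (I + tN + t^2 N^2/2! + ... + t^{k-1} N^{k-1}/(k-1)!) where N is the nilpotent superdiagonal part.

Assembling the blocks and conjugating back gives the entries of e^{tA} as shown above.

e^{tA} = [[(3*t + 1)*e^{-5*t}, 9*t*e^{-5*t}], [-t*e^{-5*t}, (1 - 3*t)*e^{-5*t}]]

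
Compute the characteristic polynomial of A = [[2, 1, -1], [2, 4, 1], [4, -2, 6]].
χ_A(x) = (x - 4)^3

xI - A = [[x - 2, -1, 1], [-2, x - 4, -1], [-4, 2, x - 6]].

Expanding det(xI - A) along the first row:
det(xI - A) = + (x - 2)·det([[x - 4, -1], [2, x - 6]]) - (-1)·det([[-2, -1], [-4, x - 6]]) + (1)·det([[-2, x - 4], [-4, 2]]).

Evaluating gives χ_A(x) = x^3 - 12x^2 + 48x - 64 = (x - 4)^3.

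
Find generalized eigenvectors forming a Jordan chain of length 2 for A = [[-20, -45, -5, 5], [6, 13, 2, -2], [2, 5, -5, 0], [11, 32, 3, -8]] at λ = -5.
v_1 = [[-2, 1, 0, 2]]^T, v_2 = [[-5, 2, 1, 4]]^T

We seek v_1 ∈ ker((A + 5I)^2) \ ker(A + 5I), then set v_{i+1} = (A + 5I) v_i.

One such chain is v_1 = [[-2, 1, 0, 2]]^T, v_2 = [[-5, 2, 1, 4]]^T. Check: (A + 5I) v_2 = [[0, 0, 0, 0]]^T = 0.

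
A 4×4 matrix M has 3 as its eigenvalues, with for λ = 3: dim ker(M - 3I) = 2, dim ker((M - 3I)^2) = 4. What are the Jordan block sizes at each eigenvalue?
λ = 3: successive nullity increments [2, 2] count blocks of size ≥ k; block sizes are [2, 2].

Jordan blocks: (3, 2), (3, 2)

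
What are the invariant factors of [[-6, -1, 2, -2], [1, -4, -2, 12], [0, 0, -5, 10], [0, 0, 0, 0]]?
x + 5, x(x + 5)^2

The Jordan structure of A has elementary divisors (x + 5)^2, (x + 5), x. Arranging the block sizes at each eigenvalue in decreasing order and taking row products gives the invariant factors.

Invariant factors (smallest first, each dividing the next): x + 5, x(x + 5)^2.

Check: the last factor x(x + 5)^2 is the minimal polynomial, and the product x(x + 5)^3 is the characteristic polynomial.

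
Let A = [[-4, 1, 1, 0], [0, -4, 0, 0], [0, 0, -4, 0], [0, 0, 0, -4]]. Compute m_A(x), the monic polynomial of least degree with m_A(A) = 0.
m_A(x) = (x + 4)^2

The characteristic polynomial factors as (x + 4)^4. The minimal polynomial is ∏(x - λ)^{k_λ} where k_λ is the size of the largest Jordan block at λ.

For λ = -4: rank(A + 4I) = 1, and the largest Jordan block has size 2 (the smallest k with rank((A + 4I)^k) = rank((A + 4I)^(k+1))).

So m_A(x) = (x + 4)^2.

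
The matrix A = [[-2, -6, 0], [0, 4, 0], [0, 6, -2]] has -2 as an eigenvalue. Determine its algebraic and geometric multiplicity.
algebraic multiplicity 2, geometric multiplicity 2

The characteristic polynomial is (x - 4)(x + 2)^2, so the factor x + 2 appears with exponent 2: the algebraic multiplicity is 2.

rank(A + 2I) = 1, so the eigenspace has dimension 3 - 1 = 2: the geometric multiplicity is 2.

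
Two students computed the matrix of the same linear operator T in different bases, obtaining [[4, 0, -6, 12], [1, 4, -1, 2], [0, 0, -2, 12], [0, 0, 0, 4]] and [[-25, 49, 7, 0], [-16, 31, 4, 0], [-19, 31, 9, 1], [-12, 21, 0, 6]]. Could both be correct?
trace(A) = 10 but trace(B) = 21. The trace is a similarity invariant, so A and B are not similar.

No.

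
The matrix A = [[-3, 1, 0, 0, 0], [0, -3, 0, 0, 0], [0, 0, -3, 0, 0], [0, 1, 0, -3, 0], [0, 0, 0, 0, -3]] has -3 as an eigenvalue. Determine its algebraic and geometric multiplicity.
algebraic multiplicity 5, geometric multiplicity 4

The characteristic polynomial is (x + 3)^5, so the factor x + 3 appears with exponent 5: the algebraic multiplicity is 5.

rank(A + 3I) = 1, so the eigenspace has dimension 5 - 1 = 4: the geometric multiplicity is 4.

Since 4 < 5, A is not diagonalizable.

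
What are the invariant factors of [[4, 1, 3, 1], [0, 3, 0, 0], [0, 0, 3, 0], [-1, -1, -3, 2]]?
x - 3, x - 3, (x - 3)^2

The Jordan structure of A has elementary divisors (x - 3)^2, (x - 3), (x - 3). Arranging the block sizes at each eigenvalue in decreasing order and taking row products gives the invariant factors.

Invariant factors (smallest first, each dividing the next): x - 3, x - 3, (x - 3)^2.

Check: the last factor (x - 3)^2 is the minimal polynomial, and the product (x - 3)^4 is the characteristic polynomial.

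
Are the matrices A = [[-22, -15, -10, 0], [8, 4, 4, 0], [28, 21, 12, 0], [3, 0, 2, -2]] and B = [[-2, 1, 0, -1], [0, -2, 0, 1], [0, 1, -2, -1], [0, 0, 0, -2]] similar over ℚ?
Yes.

Two matrices over a field are similar if and only if they have the same invariant factors.

Both A and B have characteristic polynomial (x + 2)^4 and minimal polynomial (x + 2)^3. Computing further, both have invariant factors x + 2, (x + 2)^3. Hence A and B are similar.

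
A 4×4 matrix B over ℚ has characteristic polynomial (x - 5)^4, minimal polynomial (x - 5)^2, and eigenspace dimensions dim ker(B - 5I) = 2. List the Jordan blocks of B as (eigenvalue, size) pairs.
Jordan blocks: (5, 2), (5, 2)

λ = 5: algebraic multiplicity 4 (exponent in χ_B), largest block size 2 (exponent in m_B), 2 blocks (geometric multiplicity). These force block sizes [2, 2].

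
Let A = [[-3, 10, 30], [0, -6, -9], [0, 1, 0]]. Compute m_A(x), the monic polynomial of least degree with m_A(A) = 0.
The characteristic polynomial factors as (x + 3)^3. The minimal polynomial is ∏(x - λ)^{k_λ} where k_λ is the size of the largest Jordan block at λ.

For λ = -3: rank(A + 3I) = 1, and the largest Jordan block has size 2 (the smallest k with rank((A + 3I)^k) = rank((A + 3I)^(k+1))).

So m_A(x) = (x + 3)^2.

m_A(x) = (x + 3)^2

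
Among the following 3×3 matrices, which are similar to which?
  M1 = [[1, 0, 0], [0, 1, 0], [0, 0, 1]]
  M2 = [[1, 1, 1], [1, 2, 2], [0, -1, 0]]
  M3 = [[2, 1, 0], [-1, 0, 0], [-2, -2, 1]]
Characteristic polynomials: χ_{M1} = (x - 1)^3, χ_{M2} = (x - 1)^3, χ_{M3} = (x - 1)^3.

{M1}: invariant factors x - 1, x - 1, x - 1.

{M2}: invariant factors (x - 1)^3.

{M3}: invariant factors x - 1, (x - 1)^2.

Matrices are similar if and only if their invariant-factor lists agree; the partition into similarity classes is {M1}, {M2}, {M3}.

3 classes: {M1}, {M2}, {M3}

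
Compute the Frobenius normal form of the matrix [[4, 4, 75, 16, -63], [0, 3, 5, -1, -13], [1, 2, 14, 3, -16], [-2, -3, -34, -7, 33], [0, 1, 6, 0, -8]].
R = [[0, 0, 0, 0, 5], [1, 0, 0, 0, -11], [0, 1, 0, 0, 7], [0, 0, 1, 0, -6], [0, 0, 0, 1, 6]]

The invariant factors of A (the non-unit diagonal entries of the Smith normal form of xI - A over ℚ[x]) are (x - 5)(x - 1)(x^3 + x - 1), each dividing the next. The characteristic polynomial is their product, (x - 5)(x - 1)(x^3 + x - 1).

The rational canonical form is the block-diagonal matrix of companion matrices C(f_i):
R = [[0, 0, 0, 0, 5], [1, 0, 0, 0, -11], [0, 1, 0, 0, 7], [0, 0, 1, 0, -6], [0, 0, 0, 1, 6]].

Note the characteristic polynomial does not split into linear factors over ℚ, so A has no Jordan form over ℚ; the rational canonical form exists over any field.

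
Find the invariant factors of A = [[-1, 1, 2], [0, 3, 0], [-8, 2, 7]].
The Jordan structure of A has elementary divisors (x - 3)^2, (x - 3). Arranging the block sizes at each eigenvalue in decreasing order and taking row products gives the invariant factors.

Invariant factors (smallest first, each dividing the next): x - 3, (x - 3)^2.

Check: the last factor (x - 3)^2 is the minimal polynomial, and the product (x - 3)^3 is the characteristic polynomial.

x - 3, (x - 3)^2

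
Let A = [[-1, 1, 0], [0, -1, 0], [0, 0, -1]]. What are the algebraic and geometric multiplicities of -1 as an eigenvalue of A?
The characteristic polynomial is (x + 1)^3, so the factor x + 1 appears with exponent 3: the algebraic multiplicity is 3.

rank(A + I) = 1, so the eigenspace has dimension 3 - 1 = 2: the geometric multiplicity is 2.

Since 2 < 3, A is not diagonalizable.

algebraic multiplicity 3, geometric multiplicity 2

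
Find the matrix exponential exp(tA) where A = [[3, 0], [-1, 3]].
e^{tA} = [[e^{3*t}, 0], [-t*e^{3*t}, e^{3*t}]]

A has Jordan form J = [[3, 1], [0, 3]] with A = PJP^{-1}, so e^{tA} = P e^{tJ} P^{-1}.

For a Jordan block J_k(λ), e^{tJ_k(λ)} = e^{λt} · (I + tN + t^2 N^2/2! + ... + t^{k-1} N^{k-1}/(k-1)!) where N is the nilpotent superdiagonal part.

Assembling the blocks and conjugating back gives the entries of e^{tA} as shown above.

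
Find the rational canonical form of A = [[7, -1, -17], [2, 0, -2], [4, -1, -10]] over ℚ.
The invariant factors of A (the non-unit diagonal entries of the Smith normal form of xI - A over ℚ[x]) are (x + 2)(x^2 + x - 4), each dividing the next. The characteristic polynomial is their product, (x + 2)(x^2 + x - 4).

The rational canonical form is the block-diagonal matrix of companion matrices C(f_i):
R = [[0, 0, 8], [1, 0, 2], [0, 1, -3]].

Note the characteristic polynomial does not split into linear factors over ℚ, so A has no Jordan form over ℚ; the rational canonical form exists over any field.

R = [[0, 0, 8], [1, 0, 2], [0, 1, -3]]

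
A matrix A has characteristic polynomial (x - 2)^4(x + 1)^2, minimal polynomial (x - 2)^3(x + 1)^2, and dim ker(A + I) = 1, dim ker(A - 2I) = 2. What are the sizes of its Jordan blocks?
Jordan blocks: (-1, 2), (2, 3), (2, 1)

λ = -1: algebraic multiplicity 2 (exponent in χ_A), largest block size 2 (exponent in m_A), 1 block (geometric multiplicity). This forces block sizes [2].
λ = 2: algebraic multiplicity 4 (exponent in χ_A), largest block size 3 (exponent in m_A), 2 blocks (geometric multiplicity). These force block sizes [3, 1].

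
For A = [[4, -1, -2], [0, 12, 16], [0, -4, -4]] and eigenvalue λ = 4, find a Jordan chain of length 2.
We seek v_1 ∈ ker((A - 4I)^2) \ ker(A - 4I), then set v_{i+1} = (A - 4I) v_i.

One such chain is v_1 = [[1, -5, 2]]^T, v_2 = [[1, -8, 4]]^T. Check: (A - 4I) v_2 = [[0, 0, 0]]^T = 0.

v_1 = [[1, -5, 2]]^T, v_2 = [[1, -8, 4]]^T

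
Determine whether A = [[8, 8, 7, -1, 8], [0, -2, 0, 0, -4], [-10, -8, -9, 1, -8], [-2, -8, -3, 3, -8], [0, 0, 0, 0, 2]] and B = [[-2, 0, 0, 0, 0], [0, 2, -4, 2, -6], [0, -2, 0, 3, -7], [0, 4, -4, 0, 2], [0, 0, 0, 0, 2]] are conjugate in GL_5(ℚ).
Yes.

Two matrices over a field are similar if and only if they have the same invariant factors.

Both A and B have characteristic polynomial (x - 2)^3(x + 2)^2 and minimal polynomial (x - 2)^2(x + 2). Computing further, both have invariant factors (x - 2)(x + 2), (x - 2)^2(x + 2). Hence A and B are similar.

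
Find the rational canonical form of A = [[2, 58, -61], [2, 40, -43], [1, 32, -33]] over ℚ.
The invariant factors of A (the non-unit diagonal entries of the Smith normal form of xI - A over ℚ[x]) are (x - 6)(x^2 - 3x - 3), each dividing the next. The characteristic polynomial is their product, (x - 6)(x^2 - 3x - 3).

The rational canonical form is the block-diagonal matrix of companion matrices C(f_i):
R = [[0, 0, -18], [1, 0, -15], [0, 1, 9]].

Note the characteristic polynomial does not split into linear factors over ℚ, so A has no Jordan form over ℚ; the rational canonical form exists over any field.

R = [[0, 0, -18], [1, 0, -15], [0, 1, 9]]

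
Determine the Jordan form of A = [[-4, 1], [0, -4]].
The characteristic polynomial is det(xI - A) = (x + 4)^2, so the eigenvalues are -4 (algebraic multiplicity 2).

For λ = -4: rank(A + 4I) = 1, rank((A + 4I)^2) = 0. The eigenspace has dimension 2 - 1 = 1, so there is 1 Jordan block; the rank sequence gives block sizes [2].

Assembling the blocks gives the Jordan form J above.

J = [[-4, 1], [0, -4]]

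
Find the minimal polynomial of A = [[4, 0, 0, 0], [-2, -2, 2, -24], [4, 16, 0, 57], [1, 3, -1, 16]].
The characteristic polynomial factors as (x - 5)^2(x - 4)^2. The minimal polynomial is ∏(x - λ)^{k_λ} where k_λ is the size of the largest Jordan block at λ.

For λ = 4: rank(A - 4I) = 2, and the largest Jordan block has size 1 (the smallest k with rank((A - 4I)^k) = rank((A - 4I)^(k+1))).
For λ = 5: rank(A - 5I) = 3, and the largest Jordan block has size 2 (the smallest k with rank((A - 5I)^k) = rank((A - 5I)^(k+1))).

So m_A(x) = (x - 5)^2(x - 4).

m_A(x) = (x - 5)^2(x - 4)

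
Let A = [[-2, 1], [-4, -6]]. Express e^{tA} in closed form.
e^{tA} = [[(2*t + 1)*e^{-4*t}, t*e^{-4*t}], [-4*t*e^{-4*t}, (1 - 2*t)*e^{-4*t}]]

A has Jordan form J = [[-4, 1], [0, -4]] with A = PJP^{-1}, so e^{tA} = P e^{tJ} P^{-1}.

For a Jordan block J_k(λ), e^{tJ_k(λ)} = e^{λt} · (I + tN + t^2 N^2/2! + ... + t^{k-1} N^{k-1}/(k-1)!) where N is the nilpotent superdiagonal part.

Assembling the blocks and conjugating back gives the entries of e^{tA} as shown above.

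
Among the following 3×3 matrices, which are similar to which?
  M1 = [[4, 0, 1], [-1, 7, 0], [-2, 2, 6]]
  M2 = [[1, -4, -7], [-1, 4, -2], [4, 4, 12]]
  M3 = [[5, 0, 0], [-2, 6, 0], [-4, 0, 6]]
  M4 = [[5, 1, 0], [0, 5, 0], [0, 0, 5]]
Characteristic polynomials: χ_{M1} = (x - 6)^2(x - 5), χ_{M2} = (x - 6)^2(x - 5), χ_{M3} = (x - 6)^2(x - 5), χ_{M4} = (x - 5)^3.

{M1, M2}: invariant factors (x - 6)^2(x - 5).

{M3}: invariant factors x - 6, (x - 6)(x - 5).

{M4}: invariant factors x - 5, (x - 5)^2.

Matrices are similar if and only if their invariant-factor lists agree; the partition into similarity classes is {M1, M2}, {M3}, {M4}.

3 classes: {M1, M2}, {M3}, {M4}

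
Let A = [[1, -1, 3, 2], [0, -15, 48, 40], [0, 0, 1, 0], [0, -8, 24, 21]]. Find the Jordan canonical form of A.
The characteristic polynomial is det(xI - A) = (x - 5)(x - 1)^3, so the eigenvalues are 1 (algebraic multiplicity 3), 5 (algebraic multiplicity 1).

For λ = 1: rank(A - I) = 2, rank((A - I)^2) = 1. The eigenspace has dimension 4 - 2 = 2, so there are 2 Jordan blocks; the rank sequence gives block sizes [2, 1].

For λ = 5: algebraic multiplicity 1 gives one 1×1 block.

Assembling the blocks gives the Jordan form J above.

J = [[1, 1, 0, 0], [0, 1, 0, 0], [0, 0, 1, 0], [0, 0, 0, 5]]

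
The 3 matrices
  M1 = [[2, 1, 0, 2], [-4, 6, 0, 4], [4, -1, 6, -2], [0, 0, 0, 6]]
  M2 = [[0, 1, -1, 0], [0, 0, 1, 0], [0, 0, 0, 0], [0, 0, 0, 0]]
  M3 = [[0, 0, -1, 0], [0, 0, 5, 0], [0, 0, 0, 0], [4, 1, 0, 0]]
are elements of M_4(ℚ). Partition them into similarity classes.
Characteristic polynomials: χ_{M1} = (x - 6)^2(x - 4)^2, χ_{M2} = x^4, χ_{M3} = x^4.

{M1}: invariant factors x - 6, (x - 6)(x - 4)^2.

{M2, M3}: invariant factors x, x^3.

Matrices are similar if and only if their invariant-factor lists agree; the partition into similarity classes is {M1}, {M2, M3}.

2 classes: {M1}, {M2, M3}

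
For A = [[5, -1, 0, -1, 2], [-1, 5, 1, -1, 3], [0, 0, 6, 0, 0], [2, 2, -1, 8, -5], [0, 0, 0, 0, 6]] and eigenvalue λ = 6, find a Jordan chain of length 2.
v_1 = [[0, -1, 1, 1, 0]]^T, v_2 = [[0, 1, 0, -1, 0]]^T

We seek v_1 ∈ ker((A - 6I)^2) \ ker(A - 6I), then set v_{i+1} = (A - 6I) v_i.

One such chain is v_1 = [[0, -1, 1, 1, 0]]^T, v_2 = [[0, 1, 0, -1, 0]]^T. Check: (A - 6I) v_2 = [[0, 0, 0, 0, 0]]^T = 0.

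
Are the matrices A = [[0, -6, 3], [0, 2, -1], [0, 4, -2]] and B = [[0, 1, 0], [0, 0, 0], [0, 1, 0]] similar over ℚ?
Two matrices over a field are similar if and only if they have the same invariant factors.

Both A and B have characteristic polynomial x^3 and minimal polynomial x^2. Computing further, both have invariant factors x, x^2. Hence A and B are similar.

Yes.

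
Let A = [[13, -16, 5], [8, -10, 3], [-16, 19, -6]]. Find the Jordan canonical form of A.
J = [[-1, 1, 0], [0, -1, 1], [0, 0, -1]]

The characteristic polynomial is det(xI - A) = (x + 1)^3, so the eigenvalues are -1 (algebraic multiplicity 3).

For λ = -1: rank(A + I) = 2, rank((A + I)^2) = 1, rank((A + I)^3) = 0. The eigenspace has dimension 3 - 2 = 1, so there is 1 Jordan block; the rank sequence gives block sizes [3].

Assembling the blocks gives the Jordan form J above.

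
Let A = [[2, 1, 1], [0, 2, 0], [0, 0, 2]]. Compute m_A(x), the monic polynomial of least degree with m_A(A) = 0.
m_A(x) = (x - 2)^2

The characteristic polynomial factors as (x - 2)^3. The minimal polynomial is ∏(x - λ)^{k_λ} where k_λ is the size of the largest Jordan block at λ.

For λ = 2: rank(A - 2I) = 1, and the largest Jordan block has size 2 (the smallest k with rank((A - 2I)^k) = rank((A - 2I)^(k+1))).

So m_A(x) = (x - 2)^2.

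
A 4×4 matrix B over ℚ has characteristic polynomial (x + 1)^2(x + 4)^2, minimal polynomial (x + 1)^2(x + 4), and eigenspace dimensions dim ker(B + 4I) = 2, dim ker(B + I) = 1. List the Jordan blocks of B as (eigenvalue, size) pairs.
Jordan blocks: (-4, 1), (-4, 1), (-1, 2)

λ = -4: algebraic multiplicity 2 (exponent in χ_B), largest block size 1 (exponent in m_B), 2 blocks (geometric multiplicity). These force block sizes [1, 1].
λ = -1: algebraic multiplicity 2 (exponent in χ_B), largest block size 2 (exponent in m_B), 1 block (geometric multiplicity). This forces block sizes [2].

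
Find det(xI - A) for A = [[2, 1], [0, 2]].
χ_A(x) = (x - 2)^2

xI - A = [[x - 2, -1], [0, x - 2]].

Expanding det(xI - A) along the first row:
det(xI - A) = + (x - 2)·det([[x - 2]]) - (-1)·det([[0]]).

Evaluating gives χ_A(x) = x^2 - 4x + 4 = (x - 2)^2.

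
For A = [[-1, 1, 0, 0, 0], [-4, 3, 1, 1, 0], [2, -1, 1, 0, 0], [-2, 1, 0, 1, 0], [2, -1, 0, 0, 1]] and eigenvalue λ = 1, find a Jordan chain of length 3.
We seek v_1 ∈ ker((A - I)^3) \ ker((A - I)^2), then set v_{i+1} = (A - I) v_i.

One such chain is v_1 = [[0, 0, 1, 0, 0]]^T, v_2 = [[0, 1, 0, 0, 0]]^T, v_3 = [[1, 2, -1, 1, -1]]^T. Check: (A - I) v_3 = [[0, 0, 0, 0, 0]]^T = 0.

v_1 = [[0, 0, 1, 0, 0]]^T, v_2 = [[0, 1, 0, 0, 0]]^T, v_3 = [[1, 2, -1, 1, -1]]^T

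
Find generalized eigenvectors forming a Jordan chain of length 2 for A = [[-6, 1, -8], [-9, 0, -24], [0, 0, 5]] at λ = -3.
We seek v_1 ∈ ker((A + 3I)^2) \ ker(A + 3I), then set v_{i+1} = (A + 3I) v_i.

One such chain is v_1 = [[0, 1, 0]]^T, v_2 = [[1, 3, 0]]^T. Check: (A + 3I) v_2 = [[0, 0, 0]]^T = 0.

v_1 = [[0, 1, 0]]^T, v_2 = [[1, 3, 0]]^T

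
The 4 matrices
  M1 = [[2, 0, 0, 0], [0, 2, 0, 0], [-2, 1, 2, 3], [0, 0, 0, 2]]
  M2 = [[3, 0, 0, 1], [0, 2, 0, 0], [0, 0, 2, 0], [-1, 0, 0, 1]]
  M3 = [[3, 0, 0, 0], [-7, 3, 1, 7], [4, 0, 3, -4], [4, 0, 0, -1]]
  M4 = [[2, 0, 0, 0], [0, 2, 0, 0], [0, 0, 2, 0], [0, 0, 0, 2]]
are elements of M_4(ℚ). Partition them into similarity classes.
3 classes: {M1, M2}, {M3}, {M4}

Characteristic polynomials: χ_{M1} = (x - 2)^4, χ_{M2} = (x - 2)^4, χ_{M3} = (x - 3)^3(x + 1), χ_{M4} = (x - 2)^4.

{M1, M2}: invariant factors x - 2, x - 2, (x - 2)^2.

{M3}: invariant factors x - 3, (x - 3)^2(x + 1).

{M4}: invariant factors x - 2, x - 2, x - 2, x - 2.

Matrices are similar if and only if their invariant-factor lists agree; the partition into similarity classes is {M1, M2}, {M3}, {M4}.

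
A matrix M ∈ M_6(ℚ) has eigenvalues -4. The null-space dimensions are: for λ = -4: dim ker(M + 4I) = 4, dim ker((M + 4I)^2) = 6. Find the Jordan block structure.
Jordan blocks: (-4, 2), (-4, 2), (-4, 1), (-4, 1)

λ = -4: successive nullity increments [4, 2] count blocks of size ≥ k; block sizes are [2, 2, 1, 1].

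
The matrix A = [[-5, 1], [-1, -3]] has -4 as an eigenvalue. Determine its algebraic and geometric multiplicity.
The characteristic polynomial is (x + 4)^2, so the factor x + 4 appears with exponent 2: the algebraic multiplicity is 2.

rank(A + 4I) = 1, so the eigenspace has dimension 2 - 1 = 1: the geometric multiplicity is 1.

Since 1 < 2, A is not diagonalizable.

algebraic multiplicity 2, geometric multiplicity 1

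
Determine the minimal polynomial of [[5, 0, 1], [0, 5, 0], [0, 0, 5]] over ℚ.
m_A(x) = (x - 5)^2

The characteristic polynomial factors as (x - 5)^3. The minimal polynomial is ∏(x - λ)^{k_λ} where k_λ is the size of the largest Jordan block at λ.

For λ = 5: rank(A - 5I) = 1, and the largest Jordan block has size 2 (the smallest k with rank((A - 5I)^k) = rank((A - 5I)^(k+1))).

So m_A(x) = (x - 5)^2.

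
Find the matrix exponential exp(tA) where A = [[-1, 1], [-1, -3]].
e^{tA} = [[(t + 1)*e^{-2*t}, t*e^{-2*t}], [-t*e^{-2*t}, (1 - t)*e^{-2*t}]]

A has Jordan form J = [[-2, 1], [0, -2]] with A = PJP^{-1}, so e^{tA} = P e^{tJ} P^{-1}.

For a Jordan block J_k(λ), e^{tJ_k(λ)} = e^{λt} · (I + tN + t^2 N^2/2! + ... + t^{k-1} N^{k-1}/(k-1)!) where N is the nilpotent superdiagonal part.

Assembling the blocks and conjugating back gives the entries of e^{tA} as shown above.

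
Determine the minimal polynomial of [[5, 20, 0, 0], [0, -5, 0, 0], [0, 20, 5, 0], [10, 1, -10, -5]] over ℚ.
m_A(x) = (x - 5)(x + 5)^2

The characteristic polynomial factors as (x - 5)^2(x + 5)^2. The minimal polynomial is ∏(x - λ)^{k_λ} where k_λ is the size of the largest Jordan block at λ.

For λ = -5: rank(A + 5I) = 3, and the largest Jordan block has size 2 (the smallest k with rank((A + 5I)^k) = rank((A + 5I)^(k+1))).
For λ = 5: rank(A - 5I) = 2, and the largest Jordan block has size 1 (the smallest k with rank((A - 5I)^k) = rank((A - 5I)^(k+1))).

So m_A(x) = (x - 5)(x + 5)^2.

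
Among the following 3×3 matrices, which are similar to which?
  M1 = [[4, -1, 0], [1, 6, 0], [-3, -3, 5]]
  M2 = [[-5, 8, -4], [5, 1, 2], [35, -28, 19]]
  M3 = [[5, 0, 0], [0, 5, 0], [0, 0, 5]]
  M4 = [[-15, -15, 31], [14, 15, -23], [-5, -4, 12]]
3 classes: {M1, M2}, {M3}, {M4}

Characteristic polynomials: χ_{M1} = (x - 5)^3, χ_{M2} = (x - 5)^3, χ_{M3} = (x - 5)^3, χ_{M4} = (x - 4)^3.

{M1, M2}: invariant factors x - 5, (x - 5)^2.

{M3}: invariant factors x - 5, x - 5, x - 5.

{M4}: invariant factors (x - 4)^3.

Matrices are similar if and only if their invariant-factor lists agree; the partition into similarity classes is {M1, M2}, {M3}, {M4}.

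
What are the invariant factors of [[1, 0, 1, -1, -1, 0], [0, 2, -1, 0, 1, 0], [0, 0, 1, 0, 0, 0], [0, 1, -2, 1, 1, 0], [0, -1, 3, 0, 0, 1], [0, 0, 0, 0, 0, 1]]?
(x - 1)^3, (x - 1)^3

The Jordan structure of A has elementary divisors (x - 1)^3, (x - 1)^3. Arranging the block sizes at each eigenvalue in decreasing order and taking row products gives the invariant factors.

Invariant factors (smallest first, each dividing the next): (x - 1)^3, (x - 1)^3.

Check: the last factor (x - 1)^3 is the minimal polynomial, and the product (x - 1)^6 is the characteristic polynomial.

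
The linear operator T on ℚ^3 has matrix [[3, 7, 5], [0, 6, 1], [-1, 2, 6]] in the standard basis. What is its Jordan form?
The characteristic polynomial is det(xI - A) = (x - 5)^3, so the eigenvalues are 5 (algebraic multiplicity 3).

For λ = 5: rank(A - 5I) = 2, rank((A - 5I)^2) = 1, rank((A - 5I)^3) = 0. The eigenspace has dimension 3 - 2 = 1, so there is 1 Jordan block; the rank sequence gives block sizes [3].

Assembling the blocks gives the Jordan form J above.

J = [[5, 1, 0], [0, 5, 1], [0, 0, 5]]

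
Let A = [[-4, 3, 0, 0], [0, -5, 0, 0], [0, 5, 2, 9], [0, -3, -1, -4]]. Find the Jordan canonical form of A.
J = [[-5, 0, 0, 0], [0, -4, 0, 0], [0, 0, -1, 1], [0, 0, 0, -1]]

The characteristic polynomial is det(xI - A) = (x + 1)^2(x + 4)(x + 5), so the eigenvalues are -5 (algebraic multiplicity 1), -4 (algebraic multiplicity 1), -1 (algebraic multiplicity 2).

For λ = -5: algebraic multiplicity 1 gives one 1×1 block.

For λ = -4: algebraic multiplicity 1 gives one 1×1 block.

For λ = -1: rank(A + I) = 3, rank((A + I)^2) = 2. The eigenspace has dimension 4 - 3 = 1, so there is 1 Jordan block; the rank sequence gives block sizes [2].

Assembling the blocks gives the Jordan form J above.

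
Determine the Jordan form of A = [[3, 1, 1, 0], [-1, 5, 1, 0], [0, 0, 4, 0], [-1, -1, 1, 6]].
The characteristic polynomial is det(xI - A) = (x - 6)(x - 4)^3, so the eigenvalues are 4 (algebraic multiplicity 3), 6 (algebraic multiplicity 1).

For λ = 4: rank(A - 4I) = 2, rank((A - 4I)^2) = 1. The eigenspace has dimension 4 - 2 = 2, so there are 2 Jordan blocks; the rank sequence gives block sizes [2, 1].

For λ = 6: algebraic multiplicity 1 gives one 1×1 block.

Assembling the blocks gives the Jordan form J above.

J = [[4, 1, 0, 0], [0, 4, 0, 0], [0, 0, 4, 0], [0, 0, 0, 6]]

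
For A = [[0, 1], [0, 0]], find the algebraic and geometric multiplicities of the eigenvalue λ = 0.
The characteristic polynomial is x^2, so the factor x appears with exponent 2: the algebraic multiplicity is 2.

rank(A) = 1, so the eigenspace has dimension 2 - 1 = 1: the geometric multiplicity is 1.

Since 1 < 2, A is not diagonalizable.

algebraic multiplicity 2, geometric multiplicity 1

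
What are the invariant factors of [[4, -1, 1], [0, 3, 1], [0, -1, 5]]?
x - 4, (x - 4)^2

The Jordan structure of A has elementary divisors (x - 4)^2, (x - 4). Arranging the block sizes at each eigenvalue in decreasing order and taking row products gives the invariant factors.

Invariant factors (smallest first, each dividing the next): x - 4, (x - 4)^2.

Check: the last factor (x - 4)^2 is the minimal polynomial, and the product (x - 4)^3 is the characteristic polynomial.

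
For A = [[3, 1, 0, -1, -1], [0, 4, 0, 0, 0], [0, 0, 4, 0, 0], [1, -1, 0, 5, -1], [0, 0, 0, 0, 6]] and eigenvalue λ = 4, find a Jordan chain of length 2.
v_1 = [[0, 1, 0, 0, 0]]^T, v_2 = [[1, 0, 0, -1, 0]]^T

We seek v_1 ∈ ker((A - 4I)^2) \ ker(A - 4I), then set v_{i+1} = (A - 4I) v_i.

One such chain is v_1 = [[0, 1, 0, 0, 0]]^T, v_2 = [[1, 0, 0, -1, 0]]^T. Check: (A - 4I) v_2 = [[0, 0, 0, 0, 0]]^T = 0.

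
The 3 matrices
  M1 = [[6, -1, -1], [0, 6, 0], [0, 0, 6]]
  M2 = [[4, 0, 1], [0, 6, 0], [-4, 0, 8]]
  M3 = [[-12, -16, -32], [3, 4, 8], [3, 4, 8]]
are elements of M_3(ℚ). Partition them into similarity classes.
Characteristic polynomials: χ_{M1} = (x - 6)^3, χ_{M2} = (x - 6)^3, χ_{M3} = x^3.

{M1, M2}: invariant factors x - 6, (x - 6)^2.

{M3}: invariant factors x, x^2.

Matrices are similar if and only if their invariant-factor lists agree; the partition into similarity classes is {M1, M2}, {M3}.

2 classes: {M1, M2}, {M3}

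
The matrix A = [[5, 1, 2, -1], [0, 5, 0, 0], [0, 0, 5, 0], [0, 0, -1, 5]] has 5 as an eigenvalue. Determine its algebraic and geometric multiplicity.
algebraic multiplicity 4, geometric multiplicity 2

The characteristic polynomial is (x - 5)^4, so the factor x - 5 appears with exponent 4: the algebraic multiplicity is 4.

rank(A - 5I) = 2, so the eigenspace has dimension 4 - 2 = 2: the geometric multiplicity is 2.

Since 2 < 4, A is not diagonalizable.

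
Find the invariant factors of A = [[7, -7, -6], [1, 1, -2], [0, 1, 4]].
The Jordan structure of A has elementary divisors (x - 4)^3. Arranging the block sizes at each eigenvalue in decreasing order and taking row products gives the invariant factors.

Invariant factors (smallest first, each dividing the next): (x - 4)^3.

Check: the last factor (x - 4)^3 is the minimal polynomial, and the product (x - 4)^3 is the characteristic polynomial.

(x - 4)^3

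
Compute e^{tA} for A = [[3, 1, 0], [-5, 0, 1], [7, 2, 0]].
A has Jordan form J = [[1, 1, 0], [0, 1, 1], [0, 0, 1]] with A = PJP^{-1}, so e^{tA} = P e^{tJ} P^{-1}.

For a Jordan block J_k(λ), e^{tJ_k(λ)} = e^{λt} · (I + tN + t^2 N^2/2! + ... + t^{k-1} N^{k-1}/(k-1)!) where N is the nilpotent superdiagonal part.

Assembling the blocks and conjugating back gives the entries of e^{tA} as shown above.

e^{tA} = [[(-t^2 + 4*t + 2)*e^{t}/2, t*(t + 2)*e^{t}/2, t^2*e^{t}/2], [t*(t - 5)*e^{t}, (-t^2 - t + 1)*e^{t}, t*(1 - t)*e^{t}], [t*(14 - 3*t)*e^{t}/2, t*(3*t + 4)*e^{t}/2, (3*t^2/2 - t + 1)*e^{t}]]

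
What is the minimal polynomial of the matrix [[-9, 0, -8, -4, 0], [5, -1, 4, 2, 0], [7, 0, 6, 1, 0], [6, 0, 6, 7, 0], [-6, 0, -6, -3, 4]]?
The characteristic polynomial factors as (x - 4)^2(x - 1)(x + 1)^2. The minimal polynomial is ∏(x - λ)^{k_λ} where k_λ is the size of the largest Jordan block at λ.

For λ = -1: rank(A + I) = 4, and the largest Jordan block has size 2 (the smallest k with rank((A + I)^k) = rank((A + I)^(k+1))).
For λ = 1: rank(A - I) = 4, and the largest Jordan block has size 1 (the smallest k with rank((A - I)^k) = rank((A - I)^(k+1))).
For λ = 4: rank(A - 4I) = 3, and the largest Jordan block has size 1 (the smallest k with rank((A - 4I)^k) = rank((A - 4I)^(k+1))).

So m_A(x) = (x - 4)(x - 1)(x + 1)^2.

m_A(x) = (x - 4)(x - 1)(x + 1)^2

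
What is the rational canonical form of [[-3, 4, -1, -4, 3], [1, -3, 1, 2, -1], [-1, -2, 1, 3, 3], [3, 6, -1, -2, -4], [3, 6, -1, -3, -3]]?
R = [[0, 5, 0, 0, 0], [1, -4, 0, 0, 0], [0, 0, 0, 0, 10], [0, 0, 1, 0, -3], [0, 0, 0, 1, -6]]

The invariant factors of A (the non-unit diagonal entries of the Smith normal form of xI - A over ℚ[x]) are (x - 1)(x + 5), (x - 1)(x + 2)(x + 5), each dividing the next. The characteristic polynomial is their product, (x - 1)^2(x + 2)(x + 5)^2.

The rational canonical form is the block-diagonal matrix of companion matrices C(f_i):
R = [[0, 5, 0, 0, 0], [1, -4, 0, 0, 0], [0, 0, 0, 0, 10], [0, 0, 1, 0, -3], [0, 0, 0, 1, -6]].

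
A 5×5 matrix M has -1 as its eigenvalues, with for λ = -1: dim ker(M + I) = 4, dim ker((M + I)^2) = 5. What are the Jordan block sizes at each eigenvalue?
λ = -1: successive nullity increments [4, 1] count blocks of size ≥ k; block sizes are [2, 1, 1, 1].

Jordan blocks: (-1, 2), (-1, 1), (-1, 1), (-1, 1)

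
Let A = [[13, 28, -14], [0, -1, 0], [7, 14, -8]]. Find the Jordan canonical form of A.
The characteristic polynomial is det(xI - A) = (x - 6)(x + 1)^2, so the eigenvalues are -1 (algebraic multiplicity 2), 6 (algebraic multiplicity 1).

For λ = -1: rank(A + I) = 1. The eigenspace has dimension 3 - 1 = 2, so there are 2 Jordan blocks; the rank sequence gives block sizes [1, 1].

For λ = 6: algebraic multiplicity 1 gives one 1×1 block.

Assembling the blocks gives the Jordan form J above.

J = [[-1, 0, 0], [0, -1, 0], [0, 0, 6]]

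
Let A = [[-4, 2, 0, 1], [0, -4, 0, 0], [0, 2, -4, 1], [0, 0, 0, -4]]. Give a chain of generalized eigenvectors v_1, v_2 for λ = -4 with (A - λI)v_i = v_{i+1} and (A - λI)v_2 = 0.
We seek v_1 ∈ ker((A + 4I)^2) \ ker(A + 4I), then set v_{i+1} = (A + 4I) v_i.

One such chain is v_1 = [[1, 0, 2, 1]]^T, v_2 = [[1, 0, 1, 0]]^T. Check: (A + 4I) v_2 = [[0, 0, 0, 0]]^T = 0.

v_1 = [[1, 0, 2, 1]]^T, v_2 = [[1, 0, 1, 0]]^T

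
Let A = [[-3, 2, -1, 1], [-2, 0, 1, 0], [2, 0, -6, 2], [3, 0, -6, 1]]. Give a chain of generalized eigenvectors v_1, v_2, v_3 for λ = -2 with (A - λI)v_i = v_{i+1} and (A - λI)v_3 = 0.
v_1 = [[0, 0, 1, 2]]^T, v_2 = [[1, 1, 0, 0]]^T, v_3 = [[1, 0, 2, 3]]^T

We seek v_1 ∈ ker((A + 2I)^3) \ ker((A + 2I)^2), then set v_{i+1} = (A + 2I) v_i.

One such chain is v_1 = [[0, 0, 1, 2]]^T, v_2 = [[1, 1, 0, 0]]^T, v_3 = [[1, 0, 2, 3]]^T. Check: (A + 2I) v_3 = [[0, 0, 0, 0]]^T = 0.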